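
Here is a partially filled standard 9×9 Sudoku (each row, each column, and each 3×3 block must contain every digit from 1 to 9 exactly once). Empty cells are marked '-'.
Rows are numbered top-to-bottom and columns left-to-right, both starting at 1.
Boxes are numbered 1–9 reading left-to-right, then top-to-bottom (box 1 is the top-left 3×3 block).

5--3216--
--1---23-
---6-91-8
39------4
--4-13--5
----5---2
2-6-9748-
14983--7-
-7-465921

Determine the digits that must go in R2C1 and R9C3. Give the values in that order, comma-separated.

9,3

For R2C1:
  Consider where 9 can go in column 1.
  R3C1 is out (row 3 already has a 9).
  R5C1 is out (box 4 already has a 9).
  R6C1 is out (box 4 already has a 9).
  R9C1 is out (row 9 already has a 9).
  So the only cell in column 1 that can hold 9 is R2C1.
  So R2C1 = 9.
For R9C3:
  Consider where 3 can go in row 9.
  R9C1 is out (column 1 already has a 3).
  So the only cell in row 9 that can hold 3 is R9C3.
  So R9C3 = 3.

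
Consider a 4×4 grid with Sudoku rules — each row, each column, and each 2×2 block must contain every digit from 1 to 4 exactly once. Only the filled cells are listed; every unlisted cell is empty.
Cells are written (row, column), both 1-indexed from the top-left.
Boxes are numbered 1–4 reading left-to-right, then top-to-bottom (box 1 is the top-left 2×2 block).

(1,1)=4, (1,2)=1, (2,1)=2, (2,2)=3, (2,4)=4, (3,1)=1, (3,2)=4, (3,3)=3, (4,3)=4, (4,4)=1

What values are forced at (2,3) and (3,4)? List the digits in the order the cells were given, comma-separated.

1,2

For (2,3):
  Row 2 already contains {2, 3, 4}.
  Column 3 already contains {3, 4}.
  Its 2×2 block (box 2) already contains {4}.
  The only value from 1–4 not eliminated is 1, so (2,3) = 1.
For (3,4):
  Row 3 already contains {1, 3, 4}.
  Column 4 already contains {1, 4}.
  Its 2×2 block (box 4) already contains {1, 3, 4}.
  The only value from 1–4 not eliminated is 2, so (3,4) = 2.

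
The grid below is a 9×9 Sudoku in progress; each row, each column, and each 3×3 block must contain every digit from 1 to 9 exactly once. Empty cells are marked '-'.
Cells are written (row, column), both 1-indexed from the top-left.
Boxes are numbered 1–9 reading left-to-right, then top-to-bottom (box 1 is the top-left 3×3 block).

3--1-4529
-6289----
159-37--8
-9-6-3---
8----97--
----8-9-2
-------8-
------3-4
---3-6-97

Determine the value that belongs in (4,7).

Cell (4,7) itself could take any of {1, 4, 8} by direct elimination.
Consider where 8 can go in column 7.
(2,7) is out (row 2 already has a 8).
(3,7) is out (row 3 already has a 8).
(7,7) is out (row 7 already has a 8).
(9,7) is out (box 9 already has a 8).
So the only cell in column 7 that can hold 8 is (4,7).
Therefore (4,7) = 8.

8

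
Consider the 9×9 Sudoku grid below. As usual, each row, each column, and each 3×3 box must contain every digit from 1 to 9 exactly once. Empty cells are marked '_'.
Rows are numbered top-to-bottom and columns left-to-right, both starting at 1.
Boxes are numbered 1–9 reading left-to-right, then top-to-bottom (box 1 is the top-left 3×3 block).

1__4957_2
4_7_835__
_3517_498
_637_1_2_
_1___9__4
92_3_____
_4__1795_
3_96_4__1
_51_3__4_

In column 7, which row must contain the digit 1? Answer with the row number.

6

Consider where 1 can go in column 7.
r4c7 is out (row 4 already has a 1).
r5c7 is out (row 5 already has a 1).
r8c7 is out (row 8 already has a 1).
r9c7 is out (row 9 already has a 1).
So the only cell in column 7 that can hold 1 is r6c7.
That is row 6.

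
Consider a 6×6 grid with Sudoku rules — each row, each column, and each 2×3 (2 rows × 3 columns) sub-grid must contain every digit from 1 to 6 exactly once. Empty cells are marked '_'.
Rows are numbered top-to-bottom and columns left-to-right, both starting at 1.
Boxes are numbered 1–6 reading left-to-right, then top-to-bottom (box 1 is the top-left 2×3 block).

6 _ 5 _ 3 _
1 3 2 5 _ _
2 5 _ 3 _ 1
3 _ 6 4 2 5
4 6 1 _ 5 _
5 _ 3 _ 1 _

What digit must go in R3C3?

Row 3 already contains {1, 2, 3, 5}.
Column 3 already contains {1, 2, 3, 5, 6}.
Its 2×3 block (box 3) already contains {2, 3, 5, 6}.
The only value from 1–6 not eliminated is 4, so R3C3 = 4.

4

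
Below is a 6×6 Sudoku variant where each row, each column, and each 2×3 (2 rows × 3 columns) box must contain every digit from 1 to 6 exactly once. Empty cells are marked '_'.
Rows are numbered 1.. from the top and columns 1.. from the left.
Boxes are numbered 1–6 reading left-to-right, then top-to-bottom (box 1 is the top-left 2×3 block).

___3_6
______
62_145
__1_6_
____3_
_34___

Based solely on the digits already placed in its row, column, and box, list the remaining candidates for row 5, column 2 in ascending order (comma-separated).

Row 5 already contains {3}.
Column 2 already contains {2, 3}.
Its 2×3 block (box 5) already contains {3, 4}.
Removing those from 1–6 leaves {1, 5, 6} as the candidates for row 5, column 2.

1,5,6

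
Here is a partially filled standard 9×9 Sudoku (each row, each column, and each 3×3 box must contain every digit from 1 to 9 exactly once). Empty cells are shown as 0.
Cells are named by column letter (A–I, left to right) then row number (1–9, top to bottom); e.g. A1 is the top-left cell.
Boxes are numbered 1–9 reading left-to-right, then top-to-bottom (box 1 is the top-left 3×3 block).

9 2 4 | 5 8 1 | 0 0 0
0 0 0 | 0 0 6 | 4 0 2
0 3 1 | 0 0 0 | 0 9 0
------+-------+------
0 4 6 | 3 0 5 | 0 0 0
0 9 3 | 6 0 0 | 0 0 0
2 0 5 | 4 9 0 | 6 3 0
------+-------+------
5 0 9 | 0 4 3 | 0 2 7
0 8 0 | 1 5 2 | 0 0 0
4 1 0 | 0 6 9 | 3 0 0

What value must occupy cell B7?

Row 7 already contains {2, 3, 4, 5, 7, 9}.
Column B already contains {1, 2, 3, 4, 8, 9}.
Its 3×3 block (box 7) already contains {1, 4, 5, 8, 9}.
The only value from 1–9 not eliminated is 6, so B7 = 6.

6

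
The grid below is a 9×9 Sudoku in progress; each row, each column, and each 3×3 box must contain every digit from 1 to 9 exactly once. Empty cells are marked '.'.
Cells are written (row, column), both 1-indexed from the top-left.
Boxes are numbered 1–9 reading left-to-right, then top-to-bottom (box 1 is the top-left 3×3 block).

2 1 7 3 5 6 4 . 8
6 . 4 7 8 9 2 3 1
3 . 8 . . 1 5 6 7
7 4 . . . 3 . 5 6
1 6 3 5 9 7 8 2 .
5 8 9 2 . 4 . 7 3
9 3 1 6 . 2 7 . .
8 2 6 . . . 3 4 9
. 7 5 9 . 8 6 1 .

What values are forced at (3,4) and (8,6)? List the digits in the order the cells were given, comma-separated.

4,5

For (3,4):
  Row 3 already contains {1, 3, 5, 6, 7, 8}.
  Column 4 already contains {2, 3, 5, 6, 7, 9}.
  Its 3×3 block (box 2) already contains {1, 3, 5, 6, 7, 8, 9}.
  The only value from 1–9 not eliminated is 4, so (3,4) = 4.
For (8,6):
  Row 8 already contains {2, 3, 4, 6, 8, 9}.
  Column 6 already contains {1, 2, 3, 4, 6, 7, 8, 9}.
  Its 3×3 block (box 8) already contains {2, 6, 8, 9}.
  The only value from 1–9 not eliminated is 5, so (8,6) = 5.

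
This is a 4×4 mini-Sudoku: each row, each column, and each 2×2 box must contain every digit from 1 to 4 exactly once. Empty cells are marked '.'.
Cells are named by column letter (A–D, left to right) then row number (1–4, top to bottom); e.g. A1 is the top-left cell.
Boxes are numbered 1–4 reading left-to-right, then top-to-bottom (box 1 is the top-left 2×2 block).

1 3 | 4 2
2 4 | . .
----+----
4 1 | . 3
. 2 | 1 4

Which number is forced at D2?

1

Row 2 already contains {2, 4}.
Column D already contains {2, 3, 4}.
Its 2×2 block (box 2) already contains {2, 4}.
The only value from 1–4 not eliminated is 1, so D2 = 1.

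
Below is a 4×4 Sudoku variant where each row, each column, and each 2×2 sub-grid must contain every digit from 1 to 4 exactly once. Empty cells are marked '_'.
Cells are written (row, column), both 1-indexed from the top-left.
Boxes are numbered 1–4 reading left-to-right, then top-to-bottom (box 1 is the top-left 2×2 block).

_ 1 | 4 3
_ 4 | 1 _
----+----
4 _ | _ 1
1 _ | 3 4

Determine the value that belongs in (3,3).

Row 3 already contains {1, 4}.
Column 3 already contains {1, 3, 4}.
Its 2×2 block (box 4) already contains {1, 3, 4}.
The only value from 1–4 not eliminated is 2, so (3,3) = 2.

2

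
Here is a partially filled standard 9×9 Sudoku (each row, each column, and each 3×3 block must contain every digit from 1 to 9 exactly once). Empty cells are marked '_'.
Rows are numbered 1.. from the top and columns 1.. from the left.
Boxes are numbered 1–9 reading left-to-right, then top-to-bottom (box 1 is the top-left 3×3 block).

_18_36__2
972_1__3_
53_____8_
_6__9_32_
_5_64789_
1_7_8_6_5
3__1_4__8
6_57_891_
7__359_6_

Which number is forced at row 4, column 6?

1

Cell row 4, column 6 itself could take any of {1, 5} by direct elimination.
Consider where 1 can go in box 5.
row 4, column 4 is out (column 4 already has a 1).
row 6, column 4 is out (row 6 already has a 1).
row 6, column 6 is out (row 6 already has a 1).
So the only cell in box 5 that can hold 1 is row 4, column 6.
Therefore row 4, column 6 = 1.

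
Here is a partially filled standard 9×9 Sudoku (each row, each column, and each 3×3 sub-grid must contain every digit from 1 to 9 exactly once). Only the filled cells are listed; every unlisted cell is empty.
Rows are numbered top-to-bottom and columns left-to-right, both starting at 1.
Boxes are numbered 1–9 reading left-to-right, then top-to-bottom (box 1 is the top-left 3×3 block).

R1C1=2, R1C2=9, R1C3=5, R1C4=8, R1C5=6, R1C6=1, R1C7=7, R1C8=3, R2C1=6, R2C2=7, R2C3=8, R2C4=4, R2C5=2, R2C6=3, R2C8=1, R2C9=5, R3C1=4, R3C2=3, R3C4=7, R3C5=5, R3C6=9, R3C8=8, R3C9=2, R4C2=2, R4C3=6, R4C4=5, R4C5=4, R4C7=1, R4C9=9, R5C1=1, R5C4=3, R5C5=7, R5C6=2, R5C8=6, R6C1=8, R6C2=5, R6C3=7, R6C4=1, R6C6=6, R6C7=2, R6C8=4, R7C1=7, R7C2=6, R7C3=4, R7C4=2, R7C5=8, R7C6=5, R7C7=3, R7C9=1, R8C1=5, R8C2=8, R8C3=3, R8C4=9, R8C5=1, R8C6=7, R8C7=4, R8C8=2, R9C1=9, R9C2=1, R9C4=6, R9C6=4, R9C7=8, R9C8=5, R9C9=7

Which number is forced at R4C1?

3

Row 4 already contains {1, 2, 4, 5, 6, 9}.
Column 1 already contains {1, 2, 4, 5, 6, 7, 8, 9}.
Its 3×3 block (box 4) already contains {1, 2, 5, 6, 7, 8}.
The only value from 1–9 not eliminated is 3, so R4C1 = 3.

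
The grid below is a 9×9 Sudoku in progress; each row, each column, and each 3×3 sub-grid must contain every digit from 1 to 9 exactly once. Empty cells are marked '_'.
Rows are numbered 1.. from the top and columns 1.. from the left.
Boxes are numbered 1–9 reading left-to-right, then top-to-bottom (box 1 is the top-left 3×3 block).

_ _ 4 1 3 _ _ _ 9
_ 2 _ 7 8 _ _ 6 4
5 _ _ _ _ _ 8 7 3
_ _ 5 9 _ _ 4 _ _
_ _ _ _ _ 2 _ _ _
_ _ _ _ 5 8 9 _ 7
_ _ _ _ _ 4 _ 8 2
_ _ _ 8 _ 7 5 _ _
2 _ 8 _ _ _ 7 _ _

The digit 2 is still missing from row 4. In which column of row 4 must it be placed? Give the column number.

Consider where 2 can go in row 4.
row 4, column 1 is out (column 1 already has a 2).
row 4, column 2 is out (column 2 already has a 2).
row 4, column 5 is out (box 5 already has a 2).
row 4, column 6 is out (column 6 already has a 2).
row 4, column 9 is out (column 9 already has a 2).
So the only cell in row 4 that can hold 2 is row 4, column 8.
That is column 8.

8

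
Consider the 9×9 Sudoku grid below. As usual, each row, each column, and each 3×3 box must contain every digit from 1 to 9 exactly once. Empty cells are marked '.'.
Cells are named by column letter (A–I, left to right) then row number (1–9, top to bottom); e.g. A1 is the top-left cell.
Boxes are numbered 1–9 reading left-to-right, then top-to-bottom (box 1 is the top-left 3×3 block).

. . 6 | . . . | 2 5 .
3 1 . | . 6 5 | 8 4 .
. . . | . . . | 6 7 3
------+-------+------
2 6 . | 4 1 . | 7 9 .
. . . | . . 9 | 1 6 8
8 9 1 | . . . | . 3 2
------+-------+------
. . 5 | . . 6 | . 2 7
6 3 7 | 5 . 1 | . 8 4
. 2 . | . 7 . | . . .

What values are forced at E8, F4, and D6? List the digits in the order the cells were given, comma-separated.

For E8:
  Consider where 2 can go in box 8.
  D7 is out (row 7 already has a 2).
  E7 is out (row 7 already has a 2).
  D9 is out (row 9 already has a 2).
  F9 is out (row 9 already has a 2).
  So the only cell in box 8 that can hold 2 is E8.
  So E8 = 2.
For F4:
  Consider where 8 can go in box 5.
  D5 is out (row 5 already has a 8).
  E5 is out (row 5 already has a 8).
  D6 is out (row 6 already has a 8).
  E6 is out (row 6 already has a 8).
  F6 is out (row 6 already has a 8).
  So the only cell in box 5 that can hold 8 is F4.
  So F4 = 8.
For D6:
  Consider where 6 can go in row 6.
  E6 is out (column E already has a 6).
  F6 is out (column F already has a 6).
  G6 is out (column G already has a 6).
  So the only cell in row 6 that can hold 6 is D6.
  So D6 = 6.

2,8,6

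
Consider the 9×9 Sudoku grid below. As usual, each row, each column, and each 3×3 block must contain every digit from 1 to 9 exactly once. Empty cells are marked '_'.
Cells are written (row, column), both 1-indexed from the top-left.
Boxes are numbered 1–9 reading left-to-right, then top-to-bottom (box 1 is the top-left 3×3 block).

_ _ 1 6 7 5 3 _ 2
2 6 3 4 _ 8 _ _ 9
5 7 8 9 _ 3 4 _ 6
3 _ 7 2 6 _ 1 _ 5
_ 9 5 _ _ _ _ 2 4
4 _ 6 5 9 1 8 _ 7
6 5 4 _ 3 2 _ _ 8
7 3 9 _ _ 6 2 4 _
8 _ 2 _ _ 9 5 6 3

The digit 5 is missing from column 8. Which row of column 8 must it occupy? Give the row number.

Consider where 5 can go in column 8.
(1,8) is out (row 1 already has a 5).
(3,8) is out (row 3 already has a 5).
(4,8) is out (row 4 already has a 5).
(6,8) is out (row 6 already has a 5).
(7,8) is out (row 7 already has a 5).
So the only cell in column 8 that can hold 5 is (2,8).
That is row 2.

2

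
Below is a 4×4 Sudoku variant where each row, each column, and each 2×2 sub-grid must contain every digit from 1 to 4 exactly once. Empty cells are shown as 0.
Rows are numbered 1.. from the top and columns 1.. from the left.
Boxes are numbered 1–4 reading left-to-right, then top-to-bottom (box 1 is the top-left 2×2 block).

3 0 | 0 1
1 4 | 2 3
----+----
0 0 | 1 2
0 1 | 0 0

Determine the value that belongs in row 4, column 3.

Cell row 4, column 3 itself could take any of {3, 4} by direct elimination.
Consider where 3 can go in column 3.
row 1, column 3 is out (row 1 already has a 3).
So the only cell in column 3 that can hold 3 is row 4, column 3.
Therefore row 4, column 3 = 3.

3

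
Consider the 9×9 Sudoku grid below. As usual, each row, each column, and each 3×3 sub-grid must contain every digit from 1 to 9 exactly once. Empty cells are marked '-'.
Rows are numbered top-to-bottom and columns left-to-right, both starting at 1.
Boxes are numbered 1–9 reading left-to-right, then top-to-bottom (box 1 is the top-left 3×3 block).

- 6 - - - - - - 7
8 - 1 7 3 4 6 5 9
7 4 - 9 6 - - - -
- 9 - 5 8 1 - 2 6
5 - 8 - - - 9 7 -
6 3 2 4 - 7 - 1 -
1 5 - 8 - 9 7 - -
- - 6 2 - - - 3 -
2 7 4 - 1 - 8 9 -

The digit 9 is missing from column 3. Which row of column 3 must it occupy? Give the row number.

1

Consider where 9 can go in column 3.
R3C3 is out (row 3 already has a 9).
R4C3 is out (row 4 already has a 9).
R7C3 is out (row 7 already has a 9).
So the only cell in column 3 that can hold 9 is R1C3.
That is row 1.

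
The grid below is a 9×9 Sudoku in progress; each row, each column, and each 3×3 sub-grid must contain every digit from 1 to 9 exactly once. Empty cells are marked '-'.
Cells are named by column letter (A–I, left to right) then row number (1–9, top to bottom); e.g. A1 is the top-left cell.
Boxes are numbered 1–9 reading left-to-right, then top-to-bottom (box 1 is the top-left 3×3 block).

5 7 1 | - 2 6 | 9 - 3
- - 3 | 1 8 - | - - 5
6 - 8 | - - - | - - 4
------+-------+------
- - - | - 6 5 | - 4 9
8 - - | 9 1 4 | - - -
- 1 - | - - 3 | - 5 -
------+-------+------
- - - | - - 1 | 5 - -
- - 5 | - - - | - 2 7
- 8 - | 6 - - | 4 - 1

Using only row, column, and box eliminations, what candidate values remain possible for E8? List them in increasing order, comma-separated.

Row 8 already contains {2, 5, 7}.
Column E already contains {1, 2, 6, 8}.
Its 3×3 block (box 8) already contains {1, 6}.
Removing those from 1–9 leaves {3, 4, 9} as the candidates for E8.

3,4,9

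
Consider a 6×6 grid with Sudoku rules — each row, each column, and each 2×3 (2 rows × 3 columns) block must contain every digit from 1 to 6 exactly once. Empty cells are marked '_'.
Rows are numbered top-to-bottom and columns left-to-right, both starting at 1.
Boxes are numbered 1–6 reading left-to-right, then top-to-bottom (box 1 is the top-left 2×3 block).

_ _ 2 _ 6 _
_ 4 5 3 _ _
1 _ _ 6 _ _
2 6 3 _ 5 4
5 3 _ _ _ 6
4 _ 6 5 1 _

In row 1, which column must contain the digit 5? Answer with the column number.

6

Consider where 5 can go in row 1.
r1c1 is out (column 1 already has a 5).
r1c2 is out (box 1 already has a 5).
r1c4 is out (column 4 already has a 5).
So the only cell in row 1 that can hold 5 is r1c6.
That is column 6.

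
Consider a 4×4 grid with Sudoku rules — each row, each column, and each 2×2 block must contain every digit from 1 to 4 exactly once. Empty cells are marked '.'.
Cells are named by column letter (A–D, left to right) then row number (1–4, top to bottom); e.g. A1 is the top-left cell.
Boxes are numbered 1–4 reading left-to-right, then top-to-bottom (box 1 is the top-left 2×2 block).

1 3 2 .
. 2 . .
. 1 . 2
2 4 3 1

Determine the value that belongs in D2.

Cell D2 itself could take any of {3, 4} by direct elimination.
Consider where 3 can go in row 2.
A2 is out (box 1 already has a 3).
C2 is out (column C already has a 3).
So the only cell in row 2 that can hold 3 is D2.
Therefore D2 = 3.

3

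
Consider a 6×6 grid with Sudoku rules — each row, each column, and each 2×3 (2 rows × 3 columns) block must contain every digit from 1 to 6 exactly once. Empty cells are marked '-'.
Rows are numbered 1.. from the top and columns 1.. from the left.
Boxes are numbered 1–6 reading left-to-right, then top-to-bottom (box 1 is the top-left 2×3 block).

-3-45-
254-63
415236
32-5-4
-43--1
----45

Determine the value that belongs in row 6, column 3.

Cell row 6, column 3 itself could take any of {1, 2, 6} by direct elimination.
Consider where 2 can go in box 5.
row 5, column 1 is out (column 1 already has a 2).
row 6, column 1 is out (column 1 already has a 2).
row 6, column 2 is out (column 2 already has a 2).
So the only cell in box 5 that can hold 2 is row 6, column 3.
Therefore row 6, column 3 = 2.

2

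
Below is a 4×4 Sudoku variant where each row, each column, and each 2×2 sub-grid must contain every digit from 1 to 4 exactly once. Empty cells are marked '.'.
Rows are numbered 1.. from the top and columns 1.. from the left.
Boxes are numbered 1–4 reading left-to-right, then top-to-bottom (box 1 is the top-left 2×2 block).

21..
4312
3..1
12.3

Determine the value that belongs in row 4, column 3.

Row 4 already contains {1, 2, 3}.
Column 3 already contains {1}.
Its 2×2 block (box 4) already contains {1, 3}.
The only value from 1–4 not eliminated is 4, so row 4, column 3 = 4.

4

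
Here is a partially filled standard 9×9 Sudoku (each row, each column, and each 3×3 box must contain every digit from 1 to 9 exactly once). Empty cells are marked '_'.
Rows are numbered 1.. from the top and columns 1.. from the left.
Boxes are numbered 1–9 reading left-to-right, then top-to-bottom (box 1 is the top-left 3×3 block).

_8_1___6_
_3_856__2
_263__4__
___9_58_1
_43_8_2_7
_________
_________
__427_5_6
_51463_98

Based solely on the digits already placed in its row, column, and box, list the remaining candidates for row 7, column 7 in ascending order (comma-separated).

Row 7 already contains {}.
Column 7 already contains {2, 4, 5, 8}.
Its 3×3 block (box 9) already contains {5, 6, 8, 9}.
Removing those from 1–9 leaves {1, 3, 7} as the candidates for row 7, column 7.

1,3,7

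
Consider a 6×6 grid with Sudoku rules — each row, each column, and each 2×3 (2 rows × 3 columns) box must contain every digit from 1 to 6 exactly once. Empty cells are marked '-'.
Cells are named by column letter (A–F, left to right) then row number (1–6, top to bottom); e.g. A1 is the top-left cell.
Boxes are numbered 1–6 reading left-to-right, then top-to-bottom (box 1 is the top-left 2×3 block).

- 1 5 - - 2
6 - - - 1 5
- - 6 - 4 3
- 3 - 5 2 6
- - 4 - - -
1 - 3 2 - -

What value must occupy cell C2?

2

Row 2 already contains {1, 5, 6}.
Column C already contains {3, 4, 5, 6}.
Its 2×3 block (box 1) already contains {1, 5, 6}.
The only value from 1–6 not eliminated is 2, so C2 = 2.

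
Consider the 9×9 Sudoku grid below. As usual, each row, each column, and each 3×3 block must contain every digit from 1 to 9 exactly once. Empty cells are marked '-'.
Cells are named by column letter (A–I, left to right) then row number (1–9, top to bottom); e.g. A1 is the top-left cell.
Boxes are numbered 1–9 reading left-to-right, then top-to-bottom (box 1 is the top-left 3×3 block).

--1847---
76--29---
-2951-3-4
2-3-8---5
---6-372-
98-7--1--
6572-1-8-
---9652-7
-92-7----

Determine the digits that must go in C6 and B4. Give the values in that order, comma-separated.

6,7

For C6:
  Consider where 6 can go in box 4.
  B4 is out (column B already has a 6).
  A5 is out (row 5 already has a 6).
  B5 is out (row 5 already has a 6).
  C5 is out (row 5 already has a 6).
  So the only cell in box 4 that can hold 6 is C6.
  So C6 = 6.
For B4:
  Consider where 7 can go in box 4.
  A5 is out (row 5 already has a 7).
  B5 is out (row 5 already has a 7).
  C5 is out (row 5 already has a 7).
  C6 is out (row 6 already has a 7).
  So the only cell in box 4 that can hold 7 is B4.
  So B4 = 7.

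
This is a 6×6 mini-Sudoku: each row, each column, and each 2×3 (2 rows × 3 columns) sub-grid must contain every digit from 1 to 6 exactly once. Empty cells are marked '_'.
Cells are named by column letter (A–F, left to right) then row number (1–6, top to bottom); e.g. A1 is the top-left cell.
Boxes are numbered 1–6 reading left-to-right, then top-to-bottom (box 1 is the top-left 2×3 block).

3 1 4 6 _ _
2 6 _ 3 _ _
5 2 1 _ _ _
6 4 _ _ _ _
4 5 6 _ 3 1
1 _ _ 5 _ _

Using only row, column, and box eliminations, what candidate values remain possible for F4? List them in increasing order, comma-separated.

2,3,5

Row 4 already contains {4, 6}.
Column F already contains {1}.
Its 2×3 block (box 4) already contains {}.
Removing those from 1–6 leaves {2, 3, 5} as the candidates for F4.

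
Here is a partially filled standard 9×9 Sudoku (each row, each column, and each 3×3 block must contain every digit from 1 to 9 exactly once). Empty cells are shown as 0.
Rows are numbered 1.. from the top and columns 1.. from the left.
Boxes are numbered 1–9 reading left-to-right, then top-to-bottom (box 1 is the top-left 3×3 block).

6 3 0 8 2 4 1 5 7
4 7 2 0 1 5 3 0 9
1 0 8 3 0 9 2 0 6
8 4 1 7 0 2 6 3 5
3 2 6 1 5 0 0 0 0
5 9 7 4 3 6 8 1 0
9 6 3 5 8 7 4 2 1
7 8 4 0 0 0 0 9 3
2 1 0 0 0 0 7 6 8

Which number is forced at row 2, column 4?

Row 2 already contains {1, 2, 3, 4, 5, 7, 9}.
Column 4 already contains {1, 3, 4, 5, 7, 8}.
Its 3×3 block (box 2) already contains {1, 2, 3, 4, 5, 8, 9}.
The only value from 1–9 not eliminated is 6, so row 2, column 4 = 6.

6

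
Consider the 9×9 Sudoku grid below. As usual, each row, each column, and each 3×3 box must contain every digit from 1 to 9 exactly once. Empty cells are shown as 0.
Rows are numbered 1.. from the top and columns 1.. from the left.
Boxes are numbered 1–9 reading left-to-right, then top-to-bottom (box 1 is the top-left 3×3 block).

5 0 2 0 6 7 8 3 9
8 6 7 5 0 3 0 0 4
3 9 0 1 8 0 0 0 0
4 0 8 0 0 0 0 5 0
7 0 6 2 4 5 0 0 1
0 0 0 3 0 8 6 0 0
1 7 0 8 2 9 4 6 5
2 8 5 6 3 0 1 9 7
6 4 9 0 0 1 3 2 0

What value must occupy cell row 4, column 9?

Cell row 4, column 9 itself could take any of {2, 3} by direct elimination.
Consider where 3 can go in column 9.
row 3, column 9 is out (row 3 already has a 3).
row 6, column 9 is out (row 6 already has a 3).
row 9, column 9 is out (row 9 already has a 3).
So the only cell in column 9 that can hold 3 is row 4, column 9.
Therefore row 4, column 9 = 3.

3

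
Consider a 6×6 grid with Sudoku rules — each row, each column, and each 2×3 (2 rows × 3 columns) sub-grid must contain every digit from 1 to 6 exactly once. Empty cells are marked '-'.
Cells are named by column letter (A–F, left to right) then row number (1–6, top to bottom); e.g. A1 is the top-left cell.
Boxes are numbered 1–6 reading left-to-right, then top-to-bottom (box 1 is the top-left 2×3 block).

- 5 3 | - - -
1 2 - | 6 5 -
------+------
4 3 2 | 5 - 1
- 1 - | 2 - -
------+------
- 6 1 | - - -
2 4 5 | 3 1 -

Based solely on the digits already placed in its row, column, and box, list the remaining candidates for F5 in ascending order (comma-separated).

2,4,5

Row 5 already contains {1, 6}.
Column F already contains {1}.
Its 2×3 block (box 6) already contains {1, 3}.
Removing those from 1–6 leaves {2, 4, 5} as the candidates for F5.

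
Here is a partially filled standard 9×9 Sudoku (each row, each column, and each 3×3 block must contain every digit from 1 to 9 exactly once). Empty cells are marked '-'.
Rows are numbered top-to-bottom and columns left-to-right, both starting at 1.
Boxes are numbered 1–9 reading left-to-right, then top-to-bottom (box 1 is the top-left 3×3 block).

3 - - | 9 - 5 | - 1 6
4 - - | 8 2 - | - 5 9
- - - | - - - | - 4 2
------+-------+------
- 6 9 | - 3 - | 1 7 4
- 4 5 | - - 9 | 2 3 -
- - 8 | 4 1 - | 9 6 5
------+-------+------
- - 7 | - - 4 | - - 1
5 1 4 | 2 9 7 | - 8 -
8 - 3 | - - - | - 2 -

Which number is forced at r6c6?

2

Row 6 already contains {1, 4, 5, 6, 8, 9}.
Column 6 already contains {4, 5, 7, 9}.
Its 3×3 block (box 5) already contains {1, 3, 4, 9}.
The only value from 1–9 not eliminated is 2, so r6c6 = 2.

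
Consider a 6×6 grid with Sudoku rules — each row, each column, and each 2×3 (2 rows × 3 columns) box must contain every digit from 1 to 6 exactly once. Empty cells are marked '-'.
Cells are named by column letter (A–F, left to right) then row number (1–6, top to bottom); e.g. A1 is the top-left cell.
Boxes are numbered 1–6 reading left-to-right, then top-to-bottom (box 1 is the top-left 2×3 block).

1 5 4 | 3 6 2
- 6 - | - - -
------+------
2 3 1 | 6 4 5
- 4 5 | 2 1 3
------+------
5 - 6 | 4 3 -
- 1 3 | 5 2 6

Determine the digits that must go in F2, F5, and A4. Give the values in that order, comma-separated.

4,1,6

For F2:
  Consider where 4 can go in row 2.
  A2 is out (box 1 already has a 4).
  C2 is out (column C already has a 4).
  D2 is out (column D already has a 4).
  E2 is out (column E already has a 4).
  So the only cell in row 2 that can hold 4 is F2.
  So F2 = 4.
For F5:
  Row 5 already contains {3, 4, 5, 6}.
  Column F already contains {2, 3, 5, 6}.
  Its 2×3 block (box 6) already contains {2, 3, 4, 5, 6}.
  The only value from 1–6 not eliminated is 1, so F5 = 1.
For A4:
  Row 4 already contains {1, 2, 3, 4, 5}.
  Column A already contains {1, 2, 5}.
  Its 2×3 block (box 3) already contains {1, 2, 3, 4, 5}.
  The only value from 1–6 not eliminated is 6, so A4 = 6.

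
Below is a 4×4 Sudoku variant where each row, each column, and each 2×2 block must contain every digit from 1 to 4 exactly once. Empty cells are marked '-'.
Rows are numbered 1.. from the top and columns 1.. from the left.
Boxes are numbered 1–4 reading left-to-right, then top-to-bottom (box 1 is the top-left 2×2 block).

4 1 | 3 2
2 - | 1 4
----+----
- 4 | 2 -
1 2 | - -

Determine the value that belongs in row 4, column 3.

Row 4 already contains {1, 2}.
Column 3 already contains {1, 2, 3}.
Its 2×2 block (box 4) already contains {2}.
The only value from 1–4 not eliminated is 4, so row 4, column 3 = 4.

4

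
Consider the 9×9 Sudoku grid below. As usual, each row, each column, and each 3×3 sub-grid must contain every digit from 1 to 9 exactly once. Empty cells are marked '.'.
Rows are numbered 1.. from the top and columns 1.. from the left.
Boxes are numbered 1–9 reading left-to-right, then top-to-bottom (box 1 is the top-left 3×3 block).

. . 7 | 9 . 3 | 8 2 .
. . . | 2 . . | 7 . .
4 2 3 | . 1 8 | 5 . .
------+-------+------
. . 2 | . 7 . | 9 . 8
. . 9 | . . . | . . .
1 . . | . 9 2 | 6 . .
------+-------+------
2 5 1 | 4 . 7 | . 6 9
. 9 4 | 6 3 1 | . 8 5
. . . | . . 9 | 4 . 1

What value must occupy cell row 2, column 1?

Cell row 2, column 1 itself could take any of {5, 6, 8, 9} by direct elimination.
Consider where 9 can go in box 1.
row 1, column 1 is out (row 1 already has a 9).
row 1, column 2 is out (row 1 already has a 9).
row 2, column 2 is out (column 2 already has a 9).
row 2, column 3 is out (column 3 already has a 9).
So the only cell in box 1 that can hold 9 is row 2, column 1.
Therefore row 2, column 1 = 9.

9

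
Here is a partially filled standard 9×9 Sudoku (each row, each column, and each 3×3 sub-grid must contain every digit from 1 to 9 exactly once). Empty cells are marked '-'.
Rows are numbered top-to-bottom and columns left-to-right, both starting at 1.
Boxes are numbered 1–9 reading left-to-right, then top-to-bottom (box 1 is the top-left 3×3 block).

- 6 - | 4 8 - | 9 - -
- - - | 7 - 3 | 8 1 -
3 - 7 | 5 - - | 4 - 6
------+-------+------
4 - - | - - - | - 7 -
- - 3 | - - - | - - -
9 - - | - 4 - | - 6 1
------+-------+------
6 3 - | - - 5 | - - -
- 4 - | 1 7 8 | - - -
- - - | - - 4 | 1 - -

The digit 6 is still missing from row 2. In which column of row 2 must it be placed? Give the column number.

5

Consider where 6 can go in row 2.
r2c1 is out (column 1 already has a 6).
r2c2 is out (column 2 already has a 6).
r2c3 is out (box 1 already has a 6).
r2c9 is out (column 9 already has a 6).
So the only cell in row 2 that can hold 6 is r2c5.
That is column 5.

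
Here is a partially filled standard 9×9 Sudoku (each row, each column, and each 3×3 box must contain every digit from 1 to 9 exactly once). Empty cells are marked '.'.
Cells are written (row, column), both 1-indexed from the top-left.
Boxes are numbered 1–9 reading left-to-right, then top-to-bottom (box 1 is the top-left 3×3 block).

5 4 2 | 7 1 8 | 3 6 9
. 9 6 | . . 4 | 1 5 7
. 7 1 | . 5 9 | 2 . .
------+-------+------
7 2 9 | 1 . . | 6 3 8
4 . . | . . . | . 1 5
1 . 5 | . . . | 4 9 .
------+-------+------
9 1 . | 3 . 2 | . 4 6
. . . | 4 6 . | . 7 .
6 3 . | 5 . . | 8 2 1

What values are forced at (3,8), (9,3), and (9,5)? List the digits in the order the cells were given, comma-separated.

For (3,8):
  Row 3 already contains {1, 2, 5, 7, 9}.
  Column 8 already contains {1, 2, 3, 4, 5, 6, 7, 9}.
  Its 3×3 block (box 3) already contains {1, 2, 3, 5, 6, 7, 9}.
  The only value from 1–9 not eliminated is 8, so (3,8) = 8.
For (9,3):
  Consider where 4 can go in row 9.
  (9,5) is out (box 8 already has a 4).
  (9,6) is out (column 6 already has a 4).
  So the only cell in row 9 that can hold 4 is (9,3).
  So (9,3) = 4.
For (9,5):
  Consider where 9 can go in box 8.
  (7,5) is out (row 7 already has a 9).
  (8,6) is out (column 6 already has a 9).
  (9,6) is out (column 6 already has a 9).
  So the only cell in box 8 that can hold 9 is (9,5).
  So (9,5) = 9.

8,4,9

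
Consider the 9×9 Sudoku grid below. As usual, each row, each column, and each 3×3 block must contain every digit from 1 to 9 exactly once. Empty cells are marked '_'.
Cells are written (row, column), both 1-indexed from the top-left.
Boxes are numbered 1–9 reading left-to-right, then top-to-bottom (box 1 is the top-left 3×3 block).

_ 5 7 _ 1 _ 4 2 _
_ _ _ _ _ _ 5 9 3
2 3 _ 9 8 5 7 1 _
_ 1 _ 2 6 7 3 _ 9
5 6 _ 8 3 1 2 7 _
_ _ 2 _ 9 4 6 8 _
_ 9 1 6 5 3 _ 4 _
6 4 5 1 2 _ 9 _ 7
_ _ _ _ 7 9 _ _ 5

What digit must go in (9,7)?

1

Cell (9,7) itself could take any of {1, 8} by direct elimination.
Consider where 1 can go in column 7.
(7,7) is out (row 7 already has a 1).
So the only cell in column 7 that can hold 1 is (9,7).
Therefore (9,7) = 1.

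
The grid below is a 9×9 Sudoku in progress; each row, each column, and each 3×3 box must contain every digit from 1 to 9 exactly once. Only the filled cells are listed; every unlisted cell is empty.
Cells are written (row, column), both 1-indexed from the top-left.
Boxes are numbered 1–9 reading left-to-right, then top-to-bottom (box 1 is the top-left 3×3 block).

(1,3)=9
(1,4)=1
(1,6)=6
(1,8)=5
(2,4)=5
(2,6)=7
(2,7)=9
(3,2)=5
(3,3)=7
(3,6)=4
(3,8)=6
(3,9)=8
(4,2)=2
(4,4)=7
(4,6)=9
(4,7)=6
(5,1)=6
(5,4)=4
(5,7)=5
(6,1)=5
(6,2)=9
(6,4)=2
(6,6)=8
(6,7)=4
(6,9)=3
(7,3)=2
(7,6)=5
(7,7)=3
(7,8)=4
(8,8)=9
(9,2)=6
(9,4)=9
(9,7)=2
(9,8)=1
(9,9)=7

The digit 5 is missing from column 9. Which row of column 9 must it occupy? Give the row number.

8

Consider where 5 can go in column 9.
(1,9) is out (row 1 already has a 5).
(2,9) is out (row 2 already has a 5).
(4,9) is out (box 6 already has a 5).
(5,9) is out (row 5 already has a 5).
(7,9) is out (row 7 already has a 5).
So the only cell in column 9 that can hold 5 is (8,9).
That is row 8.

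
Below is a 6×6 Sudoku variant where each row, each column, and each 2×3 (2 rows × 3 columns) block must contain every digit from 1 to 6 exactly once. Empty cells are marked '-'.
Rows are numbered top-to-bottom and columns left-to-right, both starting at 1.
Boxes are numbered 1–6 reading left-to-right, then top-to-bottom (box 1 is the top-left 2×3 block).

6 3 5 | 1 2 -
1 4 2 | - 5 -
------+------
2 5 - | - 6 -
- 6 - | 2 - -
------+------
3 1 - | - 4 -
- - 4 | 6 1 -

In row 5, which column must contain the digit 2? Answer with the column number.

Consider where 2 can go in row 5.
R5C3 is out (column 3 already has a 2).
R5C4 is out (column 4 already has a 2).
So the only cell in row 5 that can hold 2 is R5C6.
That is column 6.

6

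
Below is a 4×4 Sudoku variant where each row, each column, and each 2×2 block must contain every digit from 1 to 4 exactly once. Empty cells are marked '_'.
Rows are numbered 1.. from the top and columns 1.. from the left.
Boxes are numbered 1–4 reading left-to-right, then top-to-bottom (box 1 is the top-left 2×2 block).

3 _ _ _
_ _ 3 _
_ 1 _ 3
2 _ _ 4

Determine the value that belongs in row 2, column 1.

Cell row 2, column 1 itself could take any of {1, 4} by direct elimination.
Consider where 1 can go in column 1.
row 3, column 1 is out (row 3 already has a 1).
So the only cell in column 1 that can hold 1 is row 2, column 1.
Therefore row 2, column 1 = 1.

1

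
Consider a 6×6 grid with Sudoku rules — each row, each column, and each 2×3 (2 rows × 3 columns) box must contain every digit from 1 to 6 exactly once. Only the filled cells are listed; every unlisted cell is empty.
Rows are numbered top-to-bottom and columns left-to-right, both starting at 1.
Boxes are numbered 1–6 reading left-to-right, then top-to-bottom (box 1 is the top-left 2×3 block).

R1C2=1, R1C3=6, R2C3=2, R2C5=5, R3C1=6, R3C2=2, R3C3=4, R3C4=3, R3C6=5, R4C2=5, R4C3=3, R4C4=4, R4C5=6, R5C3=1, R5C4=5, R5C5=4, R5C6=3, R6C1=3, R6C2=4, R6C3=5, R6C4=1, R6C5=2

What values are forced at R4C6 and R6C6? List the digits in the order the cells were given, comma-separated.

For R4C6:
  Consider where 2 can go in row 4.
  R4C1 is out (box 3 already has a 2).
  So the only cell in row 4 that can hold 2 is R4C6.
  So R4C6 = 2.
For R6C6:
  Row 6 already contains {1, 2, 3, 4, 5}.
  Column 6 already contains {3, 5}.
  Its 2×3 block (box 6) already contains {1, 2, 3, 4, 5}.
  The only value from 1–6 not eliminated is 6, so R6C6 = 6.

2,6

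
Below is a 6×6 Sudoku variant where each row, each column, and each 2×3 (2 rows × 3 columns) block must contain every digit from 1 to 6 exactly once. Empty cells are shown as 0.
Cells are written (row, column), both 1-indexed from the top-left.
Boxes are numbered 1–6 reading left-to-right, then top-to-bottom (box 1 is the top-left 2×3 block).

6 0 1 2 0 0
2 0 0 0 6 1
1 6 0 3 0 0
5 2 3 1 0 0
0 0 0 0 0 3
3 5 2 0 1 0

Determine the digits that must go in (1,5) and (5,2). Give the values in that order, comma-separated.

For (1,5):
  Consider where 3 can go in column 5.
  (3,5) is out (row 3 already has a 3).
  (4,5) is out (row 4 already has a 3).
  (5,5) is out (row 5 already has a 3).
  So the only cell in column 5 that can hold 3 is (1,5).
  So (1,5) = 3.
For (5,2):
  Consider where 1 can go in column 2.
  (1,2) is out (row 1 already has a 1).
  (2,2) is out (row 2 already has a 1).
  So the only cell in column 2 that can hold 1 is (5,2).
  So (5,2) = 1.

3,1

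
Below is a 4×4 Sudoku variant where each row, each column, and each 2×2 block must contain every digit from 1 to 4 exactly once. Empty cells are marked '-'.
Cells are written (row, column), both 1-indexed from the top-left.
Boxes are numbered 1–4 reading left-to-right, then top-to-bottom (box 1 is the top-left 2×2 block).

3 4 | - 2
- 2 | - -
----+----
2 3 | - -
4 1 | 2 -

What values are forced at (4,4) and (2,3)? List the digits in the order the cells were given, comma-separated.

3,3

For (4,4):
  Row 4 already contains {1, 2, 4}.
  Column 4 already contains {2}.
  Its 2×2 block (box 4) already contains {2}.
  The only value from 1–4 not eliminated is 3, so (4,4) = 3.
For (2,3):
  Consider where 3 can go in column 3.
  (1,3) is out (row 1 already has a 3).
  (3,3) is out (row 3 already has a 3).
  So the only cell in column 3 that can hold 3 is (2,3).
  So (2,3) = 3.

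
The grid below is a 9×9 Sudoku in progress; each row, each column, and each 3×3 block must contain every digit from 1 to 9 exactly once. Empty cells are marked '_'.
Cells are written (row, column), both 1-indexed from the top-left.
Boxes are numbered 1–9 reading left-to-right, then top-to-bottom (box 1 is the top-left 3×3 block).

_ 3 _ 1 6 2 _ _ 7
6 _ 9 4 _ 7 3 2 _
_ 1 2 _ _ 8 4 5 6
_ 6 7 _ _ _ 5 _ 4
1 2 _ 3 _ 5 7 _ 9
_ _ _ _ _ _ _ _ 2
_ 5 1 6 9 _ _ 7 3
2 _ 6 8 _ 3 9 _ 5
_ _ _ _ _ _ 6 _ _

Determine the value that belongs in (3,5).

3

Row 3 already contains {1, 2, 4, 5, 6, 8}.
Column 5 already contains {6, 9}.
Its 3×3 block (box 2) already contains {1, 2, 4, 6, 7, 8}.
The only value from 1–9 not eliminated is 3, so (3,5) = 3.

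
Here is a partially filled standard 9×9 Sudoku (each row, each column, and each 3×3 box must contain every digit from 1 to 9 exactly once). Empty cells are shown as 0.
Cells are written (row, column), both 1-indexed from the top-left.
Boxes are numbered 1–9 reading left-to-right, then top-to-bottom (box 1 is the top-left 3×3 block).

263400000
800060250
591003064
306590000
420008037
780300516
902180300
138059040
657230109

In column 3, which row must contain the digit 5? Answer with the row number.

5

Consider where 5 can go in column 3.
(2,3) is out (row 2 already has a 5).
(6,3) is out (row 6 already has a 5).
So the only cell in column 3 that can hold 5 is (5,3).
That is row 5.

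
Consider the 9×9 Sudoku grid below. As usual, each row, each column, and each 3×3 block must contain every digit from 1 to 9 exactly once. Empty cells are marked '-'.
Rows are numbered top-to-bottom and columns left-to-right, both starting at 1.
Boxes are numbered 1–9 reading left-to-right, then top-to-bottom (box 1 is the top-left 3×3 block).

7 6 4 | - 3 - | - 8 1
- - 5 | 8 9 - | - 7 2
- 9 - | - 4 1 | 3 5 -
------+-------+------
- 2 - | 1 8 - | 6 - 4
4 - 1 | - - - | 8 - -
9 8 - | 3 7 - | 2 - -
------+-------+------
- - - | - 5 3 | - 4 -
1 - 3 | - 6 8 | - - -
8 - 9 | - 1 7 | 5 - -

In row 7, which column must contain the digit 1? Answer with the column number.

7

Consider where 1 can go in row 7.
R7C1 is out (column 1 already has a 1).
R7C2 is out (box 7 already has a 1).
R7C3 is out (column 3 already has a 1).
R7C4 is out (column 4 already has a 1).
R7C9 is out (column 9 already has a 1).
So the only cell in row 7 that can hold 1 is R7C7.
That is column 7.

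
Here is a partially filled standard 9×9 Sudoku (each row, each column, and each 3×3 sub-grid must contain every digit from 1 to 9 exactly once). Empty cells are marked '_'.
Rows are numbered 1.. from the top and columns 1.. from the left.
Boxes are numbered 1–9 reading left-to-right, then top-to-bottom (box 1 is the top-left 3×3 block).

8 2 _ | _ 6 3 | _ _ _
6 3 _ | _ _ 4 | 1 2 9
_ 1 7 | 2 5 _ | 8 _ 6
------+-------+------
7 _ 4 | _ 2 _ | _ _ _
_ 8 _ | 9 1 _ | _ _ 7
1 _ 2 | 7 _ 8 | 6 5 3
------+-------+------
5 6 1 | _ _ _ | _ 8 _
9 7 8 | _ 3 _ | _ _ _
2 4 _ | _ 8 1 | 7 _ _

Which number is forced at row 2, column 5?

Row 2 already contains {1, 2, 3, 4, 6, 9}.
Column 5 already contains {1, 2, 3, 5, 6, 8}.
Its 3×3 block (box 2) already contains {2, 3, 4, 5, 6}.
The only value from 1–9 not eliminated is 7, so row 2, column 5 = 7.

7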